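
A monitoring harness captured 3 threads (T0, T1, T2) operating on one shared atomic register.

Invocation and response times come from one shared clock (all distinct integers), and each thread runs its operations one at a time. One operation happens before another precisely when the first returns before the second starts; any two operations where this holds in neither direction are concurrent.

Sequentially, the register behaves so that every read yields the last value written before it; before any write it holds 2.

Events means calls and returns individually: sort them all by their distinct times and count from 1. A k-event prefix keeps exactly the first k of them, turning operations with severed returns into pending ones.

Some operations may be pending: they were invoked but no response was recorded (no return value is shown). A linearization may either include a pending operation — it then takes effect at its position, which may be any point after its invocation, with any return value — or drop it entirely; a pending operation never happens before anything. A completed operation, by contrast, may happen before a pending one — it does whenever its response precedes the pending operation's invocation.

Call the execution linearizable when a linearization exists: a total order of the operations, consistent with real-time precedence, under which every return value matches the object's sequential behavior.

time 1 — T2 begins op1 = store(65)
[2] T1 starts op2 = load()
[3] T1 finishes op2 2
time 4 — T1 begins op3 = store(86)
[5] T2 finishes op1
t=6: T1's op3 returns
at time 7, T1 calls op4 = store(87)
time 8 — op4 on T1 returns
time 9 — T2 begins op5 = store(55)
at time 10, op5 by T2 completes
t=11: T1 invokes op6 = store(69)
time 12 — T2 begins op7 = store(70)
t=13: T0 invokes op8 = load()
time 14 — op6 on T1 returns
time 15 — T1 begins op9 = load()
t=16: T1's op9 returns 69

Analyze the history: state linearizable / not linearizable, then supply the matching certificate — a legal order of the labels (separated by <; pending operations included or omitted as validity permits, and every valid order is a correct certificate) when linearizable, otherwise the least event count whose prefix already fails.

step 1: op2 load() → 2 — value 2
step 2: op1 store(65) — value 65
step 3: op3 store(86) — value 86
step 4: op4 store(87) — value 87
step 5: op5 store(55) — value 55
step 6: op6 store(69) — value 69
step 7: op8 load() (pending, included) — value 69
step 8: op9 load() → 69 — value 69

linearizable — witness: op2 < op1 < op3 < op4 < op5 < op6 < op8 < op9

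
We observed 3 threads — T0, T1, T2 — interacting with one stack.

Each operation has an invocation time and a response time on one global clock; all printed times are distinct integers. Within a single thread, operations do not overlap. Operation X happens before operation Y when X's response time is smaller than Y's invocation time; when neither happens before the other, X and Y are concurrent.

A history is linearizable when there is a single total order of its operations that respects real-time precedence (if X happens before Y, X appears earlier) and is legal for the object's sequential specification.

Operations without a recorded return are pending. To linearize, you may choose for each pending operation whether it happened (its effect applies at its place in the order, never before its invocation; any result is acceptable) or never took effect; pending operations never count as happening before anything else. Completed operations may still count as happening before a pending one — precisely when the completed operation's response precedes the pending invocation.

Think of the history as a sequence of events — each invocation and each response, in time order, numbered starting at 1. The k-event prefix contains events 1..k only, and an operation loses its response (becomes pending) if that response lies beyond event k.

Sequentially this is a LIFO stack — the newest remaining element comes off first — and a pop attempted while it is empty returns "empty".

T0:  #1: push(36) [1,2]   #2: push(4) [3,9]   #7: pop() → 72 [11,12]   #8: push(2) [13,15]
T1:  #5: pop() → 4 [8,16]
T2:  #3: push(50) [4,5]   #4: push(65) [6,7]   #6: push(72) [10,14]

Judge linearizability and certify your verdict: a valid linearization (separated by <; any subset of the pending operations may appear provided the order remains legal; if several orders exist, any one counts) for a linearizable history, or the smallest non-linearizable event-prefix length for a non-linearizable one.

1. #1 push(36), leaving stack <36>
2. #3 push(50), leaving stack <36,50>
3. #4 push(65), leaving stack <36,50,65>
4. #2 push(4), leaving stack <36,50,65,4>
5. #5 pop() → 4, leaving stack <36,50,65>
6. #6 push(72), leaving stack <36,50,65,72>
7. #7 pop() → 72, leaving stack <36,50,65>
8. #8 push(2), leaving stack <36,50,65,2>

linearizable — witness: #1 < #3 < #4 < #2 < #5 < #6 < #7 < #8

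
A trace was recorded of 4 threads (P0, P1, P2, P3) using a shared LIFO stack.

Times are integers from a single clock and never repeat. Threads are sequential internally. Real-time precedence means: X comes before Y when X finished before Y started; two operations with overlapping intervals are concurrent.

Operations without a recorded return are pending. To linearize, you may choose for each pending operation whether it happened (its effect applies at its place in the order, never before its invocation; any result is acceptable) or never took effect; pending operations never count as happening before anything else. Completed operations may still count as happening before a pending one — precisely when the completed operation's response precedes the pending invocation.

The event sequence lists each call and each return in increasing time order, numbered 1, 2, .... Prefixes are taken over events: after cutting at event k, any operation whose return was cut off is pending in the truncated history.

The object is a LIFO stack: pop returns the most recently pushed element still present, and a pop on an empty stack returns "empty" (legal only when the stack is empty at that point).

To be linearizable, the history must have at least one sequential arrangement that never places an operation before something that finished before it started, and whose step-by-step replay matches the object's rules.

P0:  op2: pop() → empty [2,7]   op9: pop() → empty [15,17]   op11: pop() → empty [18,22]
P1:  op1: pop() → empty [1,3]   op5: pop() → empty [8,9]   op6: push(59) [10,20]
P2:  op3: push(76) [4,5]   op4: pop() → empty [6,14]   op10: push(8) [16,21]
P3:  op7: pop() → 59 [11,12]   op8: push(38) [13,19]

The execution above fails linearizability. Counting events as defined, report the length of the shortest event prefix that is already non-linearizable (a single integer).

14

events 1..13 are linearizable; a witness order is op1, op2, op3, op4, op5, op6, op7:
step 1: op1 pop() → empty — stack <>
step 2: op2 pop() → empty — stack <>
step 3: op3 push(76) — stack <76>
step 4: op4 pop() (pending, included) — stack <>
step 5: op5 pop() → empty — stack <>
step 6: op6 push(59) (pending, included) — stack <59>
step 7: op7 pop() → 59 — stack <>
at event 14 (op4's time-14 response) nothing linearizes any more
including or dropping the 2 pending operations (op6, op8) in any combination fails
one such order, op1, op2, op3, op4, op5, op7 (pending dropped), breaks at step 4 where op4 pop() → empty is illegal
one such order, op1, op2, op3, op5, op4, op7 (pending dropped), breaks at step 4 where op5 pop() → empty is illegal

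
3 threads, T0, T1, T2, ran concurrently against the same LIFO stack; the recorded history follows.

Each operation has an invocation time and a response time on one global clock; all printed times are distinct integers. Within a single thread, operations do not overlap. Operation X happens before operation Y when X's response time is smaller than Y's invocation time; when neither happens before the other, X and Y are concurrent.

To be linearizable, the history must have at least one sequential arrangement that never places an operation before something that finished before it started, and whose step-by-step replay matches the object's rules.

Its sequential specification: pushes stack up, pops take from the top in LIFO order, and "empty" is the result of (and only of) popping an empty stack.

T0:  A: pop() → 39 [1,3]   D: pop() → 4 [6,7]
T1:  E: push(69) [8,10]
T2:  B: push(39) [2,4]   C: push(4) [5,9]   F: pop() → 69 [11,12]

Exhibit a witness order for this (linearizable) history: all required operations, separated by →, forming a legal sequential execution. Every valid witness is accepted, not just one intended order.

B → A → C → D → E → F

step 1: B push(39) — stack <39>
step 2: A pop() → 39 — stack <>
step 3: C push(4) — stack <4>
step 4: D pop() → 4 — stack <>
step 5: E push(69) — stack <69>
step 6: F pop() → 69 — stack <>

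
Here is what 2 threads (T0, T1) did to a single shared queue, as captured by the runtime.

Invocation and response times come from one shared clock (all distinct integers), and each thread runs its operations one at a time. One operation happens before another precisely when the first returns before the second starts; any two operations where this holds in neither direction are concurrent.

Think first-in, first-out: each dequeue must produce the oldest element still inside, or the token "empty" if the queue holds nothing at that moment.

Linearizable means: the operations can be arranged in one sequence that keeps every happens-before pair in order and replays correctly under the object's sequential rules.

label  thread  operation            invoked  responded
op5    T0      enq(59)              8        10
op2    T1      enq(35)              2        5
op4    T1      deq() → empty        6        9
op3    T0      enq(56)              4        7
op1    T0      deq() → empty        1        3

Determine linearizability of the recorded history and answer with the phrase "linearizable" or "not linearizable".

not linearizable

cut after 8 events: linearizable; cut after 9 events (op4 responds, time 9): not linearizable
every one of the 5 real-time-consistent orders over 4 completed queue ops fails the sequential spec
every completion of the 1 pending operation (op5) was checked; none linearizes
take op1, op2, op3, op4 (pending dropped): step 4 already fails, because op4 deq() → empty cannot occur there
take op1, op2, op4, op3 (pending dropped): step 3 already fails, because op4 deq() → empty cannot occur there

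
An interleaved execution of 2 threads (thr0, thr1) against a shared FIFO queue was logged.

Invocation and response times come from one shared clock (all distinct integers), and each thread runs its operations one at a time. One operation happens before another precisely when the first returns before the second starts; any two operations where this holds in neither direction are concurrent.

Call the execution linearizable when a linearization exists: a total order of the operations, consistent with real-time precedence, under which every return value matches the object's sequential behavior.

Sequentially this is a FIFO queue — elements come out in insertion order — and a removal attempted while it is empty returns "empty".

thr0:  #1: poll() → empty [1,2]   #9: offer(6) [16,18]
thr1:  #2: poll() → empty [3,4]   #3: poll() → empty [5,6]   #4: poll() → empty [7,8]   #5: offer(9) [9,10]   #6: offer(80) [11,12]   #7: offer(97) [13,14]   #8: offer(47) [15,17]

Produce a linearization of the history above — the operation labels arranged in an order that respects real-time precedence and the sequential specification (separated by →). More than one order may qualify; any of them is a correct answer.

#1 → #2 → #3 → #4 → #5 → #6 → #7 → #8 → #9

after step 1 (#1 poll() → empty): queue <>
after step 2 (#2 poll() → empty): queue <>
after step 3 (#3 poll() → empty): queue <>
after step 4 (#4 poll() → empty): queue <>
after step 5 (#5 offer(9)): queue <9>
after step 6 (#6 offer(80)): queue <9,80>
after step 7 (#7 offer(97)): queue <9,80,97>
after step 8 (#8 offer(47)): queue <9,80,97,47>
after step 9 (#9 offer(6)): queue <9,80,97,47,6>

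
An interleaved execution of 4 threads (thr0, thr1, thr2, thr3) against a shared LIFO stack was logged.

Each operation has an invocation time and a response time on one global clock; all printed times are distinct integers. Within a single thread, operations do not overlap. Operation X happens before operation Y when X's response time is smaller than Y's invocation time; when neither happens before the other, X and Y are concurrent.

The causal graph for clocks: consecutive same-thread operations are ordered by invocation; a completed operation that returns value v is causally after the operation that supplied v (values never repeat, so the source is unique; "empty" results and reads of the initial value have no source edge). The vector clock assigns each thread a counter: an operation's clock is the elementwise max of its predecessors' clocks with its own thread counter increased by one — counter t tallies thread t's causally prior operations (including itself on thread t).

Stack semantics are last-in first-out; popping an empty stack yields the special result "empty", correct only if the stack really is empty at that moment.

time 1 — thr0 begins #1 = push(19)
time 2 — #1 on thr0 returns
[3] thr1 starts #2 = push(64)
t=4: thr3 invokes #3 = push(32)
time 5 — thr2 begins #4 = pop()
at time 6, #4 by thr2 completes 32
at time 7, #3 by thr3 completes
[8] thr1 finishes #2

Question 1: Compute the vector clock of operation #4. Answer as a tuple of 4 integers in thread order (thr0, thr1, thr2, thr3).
Answer: (0, 0, 1, 1)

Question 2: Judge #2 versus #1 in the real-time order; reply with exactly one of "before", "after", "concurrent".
Answer: after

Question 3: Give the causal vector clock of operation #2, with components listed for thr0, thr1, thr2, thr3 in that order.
Answer: (0, 1, 0, 0)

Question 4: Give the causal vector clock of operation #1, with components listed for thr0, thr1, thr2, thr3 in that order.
Answer: (1, 0, 0, 0)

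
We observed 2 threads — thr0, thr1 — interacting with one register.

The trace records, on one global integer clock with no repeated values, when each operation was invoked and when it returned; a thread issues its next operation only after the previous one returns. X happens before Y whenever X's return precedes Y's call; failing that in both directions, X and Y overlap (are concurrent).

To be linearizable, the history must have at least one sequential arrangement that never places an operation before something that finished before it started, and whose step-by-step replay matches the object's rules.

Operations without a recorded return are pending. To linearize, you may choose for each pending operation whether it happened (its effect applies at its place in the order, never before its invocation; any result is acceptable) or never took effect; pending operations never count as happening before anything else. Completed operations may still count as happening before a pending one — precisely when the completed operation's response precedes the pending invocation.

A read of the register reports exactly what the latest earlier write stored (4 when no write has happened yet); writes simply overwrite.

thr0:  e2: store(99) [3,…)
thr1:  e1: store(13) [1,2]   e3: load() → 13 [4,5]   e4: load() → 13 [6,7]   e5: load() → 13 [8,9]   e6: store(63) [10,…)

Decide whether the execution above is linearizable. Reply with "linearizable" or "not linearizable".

linearizable

witness order: e1, e3, e4, e5
after step 1 (e1 store(13)): value 13
after step 2 (e3 load() → 13): value 13
after step 3 (e4 load() → 13): value 13
after step 4 (e5 load() → 13): value 13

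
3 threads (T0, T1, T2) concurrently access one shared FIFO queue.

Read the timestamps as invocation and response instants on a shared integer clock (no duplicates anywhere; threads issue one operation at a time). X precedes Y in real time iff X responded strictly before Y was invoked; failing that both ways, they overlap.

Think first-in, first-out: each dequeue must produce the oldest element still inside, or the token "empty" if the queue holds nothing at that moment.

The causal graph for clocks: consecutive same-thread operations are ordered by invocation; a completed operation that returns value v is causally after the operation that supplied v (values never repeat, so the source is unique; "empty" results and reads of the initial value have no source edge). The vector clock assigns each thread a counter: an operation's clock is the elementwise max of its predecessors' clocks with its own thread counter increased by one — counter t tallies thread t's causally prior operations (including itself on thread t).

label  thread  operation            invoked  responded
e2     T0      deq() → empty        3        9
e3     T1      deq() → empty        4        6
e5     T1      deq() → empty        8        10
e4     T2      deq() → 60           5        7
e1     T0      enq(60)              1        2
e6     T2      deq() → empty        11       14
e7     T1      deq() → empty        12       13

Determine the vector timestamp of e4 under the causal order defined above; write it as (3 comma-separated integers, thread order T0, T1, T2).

(1, 0, 1)

invoked at 4, e3 has no predecessors; its own T1 bump gives (0, 1, 0)
invoked at 1, e1 has no predecessors; its own T0 bump gives (1, 0, 0)
e5 (invocation 8): componentwise max over VC(e3)=(0, 1, 0), +1 at T1, giving (0, 2, 0)
e4 (invocation 5): componentwise max over VC(e1)=(1, 0, 0), +1 at T2, giving (1, 0, 1)
e2 (invocation 3): componentwise max over VC(e1)=(1, 0, 0), +1 at T0, giving (2, 0, 0)
e7 (invocation 12): componentwise max over VC(e5)=(0, 2, 0), +1 at T1, giving (0, 3, 0)
e6 (invocation 11): componentwise max over VC(e4)=(1, 0, 1), +1 at T2, giving (1, 0, 2)
target: VC(e4) = (1, 0, 1)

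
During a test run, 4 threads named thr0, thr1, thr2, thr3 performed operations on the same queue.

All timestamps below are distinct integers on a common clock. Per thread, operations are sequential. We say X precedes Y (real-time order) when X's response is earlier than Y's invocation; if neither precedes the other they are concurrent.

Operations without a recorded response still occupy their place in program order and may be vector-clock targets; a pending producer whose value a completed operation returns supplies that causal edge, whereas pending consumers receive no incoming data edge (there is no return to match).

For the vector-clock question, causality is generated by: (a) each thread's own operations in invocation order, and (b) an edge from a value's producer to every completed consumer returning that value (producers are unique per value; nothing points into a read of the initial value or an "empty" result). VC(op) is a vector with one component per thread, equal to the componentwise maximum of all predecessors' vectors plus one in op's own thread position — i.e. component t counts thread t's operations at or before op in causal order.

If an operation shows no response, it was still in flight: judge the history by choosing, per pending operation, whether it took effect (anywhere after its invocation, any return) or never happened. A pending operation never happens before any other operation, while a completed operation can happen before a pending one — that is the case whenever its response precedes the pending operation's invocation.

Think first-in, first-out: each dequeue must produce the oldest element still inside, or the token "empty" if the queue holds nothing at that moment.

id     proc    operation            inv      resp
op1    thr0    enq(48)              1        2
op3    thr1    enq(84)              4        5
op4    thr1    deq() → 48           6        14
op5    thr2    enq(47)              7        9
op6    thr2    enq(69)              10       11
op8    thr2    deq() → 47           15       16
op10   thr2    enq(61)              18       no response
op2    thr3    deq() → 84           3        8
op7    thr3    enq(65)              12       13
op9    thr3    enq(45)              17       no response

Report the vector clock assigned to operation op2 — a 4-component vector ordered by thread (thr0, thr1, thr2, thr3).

(0, 1, 0, 1)

VC(op5, invoked at 7): no causal predecessors; +1 on thr2 → (0, 0, 1, 0)
VC(op3, invoked at 4): no causal predecessors; +1 on thr1 → (0, 1, 0, 0)
VC(op1, invoked at 1): no causal predecessors; +1 on thr0 → (1, 0, 0, 0)
merge at op6 (invoked 10): VC(op5)=(0, 0, 1, 0), own-thread bump on thr2 → (0, 0, 2, 0)
merge at op2 (invoked 3): VC(op3)=(0, 1, 0, 0), own-thread bump on thr3 → (0, 1, 0, 1)
merge at op8 (invoked 15): VC(op5)=(0, 0, 1, 0), VC(op6)=(0, 0, 2, 0), own-thread bump on thr2 → (0, 0, 3, 0)
merge at op7 (invoked 12): VC(op2)=(0, 1, 0, 1), own-thread bump on thr3 → (0, 1, 0, 2)
merge at op4 (invoked 6): VC(op1)=(1, 0, 0, 0), VC(op3)=(0, 1, 0, 0), own-thread bump on thr1 → (1, 2, 0, 0)
merge at op10 (invoked 18): VC(op8)=(0, 0, 3, 0), own-thread bump on thr2 → (0, 0, 4, 0)
merge at op9 (invoked 17): VC(op7)=(0, 1, 0, 2), own-thread bump on thr3 → (0, 1, 0, 3)
target: VC(op2) = (0, 1, 0, 1)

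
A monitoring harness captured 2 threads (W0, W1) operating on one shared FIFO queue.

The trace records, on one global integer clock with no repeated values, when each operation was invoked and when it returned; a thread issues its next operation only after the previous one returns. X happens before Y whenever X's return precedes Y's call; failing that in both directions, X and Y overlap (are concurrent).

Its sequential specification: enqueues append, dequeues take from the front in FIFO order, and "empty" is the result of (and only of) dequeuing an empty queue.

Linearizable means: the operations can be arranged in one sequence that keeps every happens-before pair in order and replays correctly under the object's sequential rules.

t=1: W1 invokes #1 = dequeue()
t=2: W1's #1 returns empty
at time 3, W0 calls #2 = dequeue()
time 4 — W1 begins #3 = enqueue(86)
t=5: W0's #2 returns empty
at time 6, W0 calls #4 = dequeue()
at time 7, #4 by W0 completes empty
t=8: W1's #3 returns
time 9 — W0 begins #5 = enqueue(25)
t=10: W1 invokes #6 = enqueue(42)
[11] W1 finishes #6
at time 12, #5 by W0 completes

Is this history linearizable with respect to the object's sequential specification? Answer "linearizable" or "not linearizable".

witness order: #1, #2, #4, #3, #5, #6
step 1: #1 dequeue() → empty — queue <>
step 2: #2 dequeue() → empty — queue <>
step 3: #4 dequeue() → empty — queue <>
step 4: #3 enqueue(86) — queue <86>
step 5: #5 enqueue(25) — queue <86,25>
step 6: #6 enqueue(42) — queue <86,25,42>

linearizable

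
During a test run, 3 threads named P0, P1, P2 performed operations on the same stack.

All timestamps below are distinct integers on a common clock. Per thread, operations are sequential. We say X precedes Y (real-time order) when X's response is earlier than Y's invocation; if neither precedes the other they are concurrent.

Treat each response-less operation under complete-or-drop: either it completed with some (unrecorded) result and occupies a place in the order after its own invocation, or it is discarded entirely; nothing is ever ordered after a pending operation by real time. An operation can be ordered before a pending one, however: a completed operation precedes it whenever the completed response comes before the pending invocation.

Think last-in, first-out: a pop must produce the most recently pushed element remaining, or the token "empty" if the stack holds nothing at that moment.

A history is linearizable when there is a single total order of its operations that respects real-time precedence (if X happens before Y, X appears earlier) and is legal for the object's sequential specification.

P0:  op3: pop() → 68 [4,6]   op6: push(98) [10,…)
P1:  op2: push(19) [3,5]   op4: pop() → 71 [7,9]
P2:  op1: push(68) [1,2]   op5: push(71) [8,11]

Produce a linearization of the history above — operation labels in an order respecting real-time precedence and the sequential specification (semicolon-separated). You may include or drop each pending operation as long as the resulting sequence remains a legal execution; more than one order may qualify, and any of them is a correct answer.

after step 1 (op1 push(68)): stack <68>
after step 2 (op3 pop() → 68): stack <>
after step 3 (op2 push(19)): stack <19>
after step 4 (op5 push(71)): stack <19,71>
after step 5 (op4 pop() → 71): stack <19>

op1; op3; op2; op5; op4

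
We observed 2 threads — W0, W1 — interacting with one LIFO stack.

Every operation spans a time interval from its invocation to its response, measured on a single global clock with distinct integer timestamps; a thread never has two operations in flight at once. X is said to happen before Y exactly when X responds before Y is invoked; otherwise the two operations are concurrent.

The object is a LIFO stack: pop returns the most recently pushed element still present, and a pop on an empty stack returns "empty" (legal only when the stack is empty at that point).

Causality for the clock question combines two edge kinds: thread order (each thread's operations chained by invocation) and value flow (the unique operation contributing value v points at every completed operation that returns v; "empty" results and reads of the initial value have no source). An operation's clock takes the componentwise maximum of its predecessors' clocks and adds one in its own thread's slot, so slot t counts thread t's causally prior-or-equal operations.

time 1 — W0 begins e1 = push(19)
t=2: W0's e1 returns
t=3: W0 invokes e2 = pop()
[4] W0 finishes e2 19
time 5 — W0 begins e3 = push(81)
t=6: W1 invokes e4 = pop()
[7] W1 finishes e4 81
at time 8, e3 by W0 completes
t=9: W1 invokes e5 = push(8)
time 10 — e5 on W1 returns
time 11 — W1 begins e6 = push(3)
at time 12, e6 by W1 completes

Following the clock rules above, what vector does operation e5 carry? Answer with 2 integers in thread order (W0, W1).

VC(e1, invoked at 1): no causal predecessors; +1 on W0 → (1, 0)
from VC(e1)=(1, 0), e2 (invoked 3) maxes components and bumps W0 → (2, 0)
from VC(e2)=(2, 0), e3 (invoked 5) maxes components and bumps W0 → (3, 0)
from VC(e3)=(3, 0), e4 (invoked 6) maxes components and bumps W1 → (3, 1)
from VC(e4)=(3, 1), e5 (invoked 9) maxes components and bumps W1 → (3, 2)
from VC(e5)=(3, 2), e6 (invoked 11) maxes components and bumps W1 → (3, 3)
target: VC(e5) = (3, 2)

(3, 2)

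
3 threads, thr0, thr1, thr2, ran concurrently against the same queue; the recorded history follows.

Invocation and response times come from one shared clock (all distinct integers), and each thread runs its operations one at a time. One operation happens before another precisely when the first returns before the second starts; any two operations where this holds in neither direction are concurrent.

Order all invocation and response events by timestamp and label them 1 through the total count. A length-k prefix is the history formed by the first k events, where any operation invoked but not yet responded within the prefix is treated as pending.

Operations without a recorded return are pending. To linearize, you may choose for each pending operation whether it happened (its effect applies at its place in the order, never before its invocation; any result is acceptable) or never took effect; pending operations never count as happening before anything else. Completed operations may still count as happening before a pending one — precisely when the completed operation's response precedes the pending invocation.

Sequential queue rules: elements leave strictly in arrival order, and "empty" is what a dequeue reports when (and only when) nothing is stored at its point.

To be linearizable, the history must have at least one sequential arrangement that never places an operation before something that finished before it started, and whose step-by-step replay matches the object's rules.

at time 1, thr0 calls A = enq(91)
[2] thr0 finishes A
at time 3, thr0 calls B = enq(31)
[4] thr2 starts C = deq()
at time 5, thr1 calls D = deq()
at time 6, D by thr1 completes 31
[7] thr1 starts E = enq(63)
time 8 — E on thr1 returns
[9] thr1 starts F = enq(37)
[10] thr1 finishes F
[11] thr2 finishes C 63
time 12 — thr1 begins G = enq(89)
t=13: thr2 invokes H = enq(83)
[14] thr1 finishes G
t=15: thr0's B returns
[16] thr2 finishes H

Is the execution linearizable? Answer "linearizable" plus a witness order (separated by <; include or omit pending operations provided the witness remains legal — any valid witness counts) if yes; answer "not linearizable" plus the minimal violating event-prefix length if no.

events 1..10 are fine; event 11 — the response of C at time 11 — makes the prefix non-linearizable
every one of the 4 real-time-consistent orders over 5 completed queue ops fails the sequential spec
completion choices over the 1 pending operation (B) were checked; none helps
sample order A, C, D, E, F (pending dropped) stalls at step 2 — C deq() → 63 has no legal effect
sample order A, D, C, E, F (pending dropped) stalls at step 2 — D deq() → 31 has no legal effect

not linearizable — minimal violating prefix: 11 events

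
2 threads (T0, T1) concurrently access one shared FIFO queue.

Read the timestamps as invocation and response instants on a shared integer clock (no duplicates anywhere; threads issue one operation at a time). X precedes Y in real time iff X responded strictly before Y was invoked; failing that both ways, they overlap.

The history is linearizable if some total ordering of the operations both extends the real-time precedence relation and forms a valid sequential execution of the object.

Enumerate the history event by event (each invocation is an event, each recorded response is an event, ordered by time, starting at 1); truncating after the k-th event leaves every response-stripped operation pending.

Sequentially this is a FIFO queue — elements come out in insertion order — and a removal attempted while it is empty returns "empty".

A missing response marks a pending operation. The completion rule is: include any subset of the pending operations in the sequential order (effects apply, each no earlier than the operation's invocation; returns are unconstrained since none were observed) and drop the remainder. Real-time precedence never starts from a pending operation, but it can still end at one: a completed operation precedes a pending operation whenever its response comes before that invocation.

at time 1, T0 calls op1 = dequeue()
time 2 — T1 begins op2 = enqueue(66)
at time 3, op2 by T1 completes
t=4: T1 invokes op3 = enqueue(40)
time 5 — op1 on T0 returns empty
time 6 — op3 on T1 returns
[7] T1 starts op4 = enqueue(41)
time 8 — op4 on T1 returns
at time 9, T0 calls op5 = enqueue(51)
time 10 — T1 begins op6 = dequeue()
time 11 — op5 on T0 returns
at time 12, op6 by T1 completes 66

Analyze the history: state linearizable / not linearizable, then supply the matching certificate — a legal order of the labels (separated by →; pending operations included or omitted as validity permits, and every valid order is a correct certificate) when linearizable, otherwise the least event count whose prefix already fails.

after step 1 (op1 dequeue() → empty): queue <>
after step 2 (op2 enqueue(66)): queue <66>
after step 3 (op3 enqueue(40)): queue <66,40>
after step 4 (op4 enqueue(41)): queue <66,40,41>
after step 5 (op5 enqueue(51)): queue <66,40,41,51>
after step 6 (op6 dequeue() → 66): queue <40,41,51>

linearizable — witness: op1 → op2 → op3 → op4 → op5 → op6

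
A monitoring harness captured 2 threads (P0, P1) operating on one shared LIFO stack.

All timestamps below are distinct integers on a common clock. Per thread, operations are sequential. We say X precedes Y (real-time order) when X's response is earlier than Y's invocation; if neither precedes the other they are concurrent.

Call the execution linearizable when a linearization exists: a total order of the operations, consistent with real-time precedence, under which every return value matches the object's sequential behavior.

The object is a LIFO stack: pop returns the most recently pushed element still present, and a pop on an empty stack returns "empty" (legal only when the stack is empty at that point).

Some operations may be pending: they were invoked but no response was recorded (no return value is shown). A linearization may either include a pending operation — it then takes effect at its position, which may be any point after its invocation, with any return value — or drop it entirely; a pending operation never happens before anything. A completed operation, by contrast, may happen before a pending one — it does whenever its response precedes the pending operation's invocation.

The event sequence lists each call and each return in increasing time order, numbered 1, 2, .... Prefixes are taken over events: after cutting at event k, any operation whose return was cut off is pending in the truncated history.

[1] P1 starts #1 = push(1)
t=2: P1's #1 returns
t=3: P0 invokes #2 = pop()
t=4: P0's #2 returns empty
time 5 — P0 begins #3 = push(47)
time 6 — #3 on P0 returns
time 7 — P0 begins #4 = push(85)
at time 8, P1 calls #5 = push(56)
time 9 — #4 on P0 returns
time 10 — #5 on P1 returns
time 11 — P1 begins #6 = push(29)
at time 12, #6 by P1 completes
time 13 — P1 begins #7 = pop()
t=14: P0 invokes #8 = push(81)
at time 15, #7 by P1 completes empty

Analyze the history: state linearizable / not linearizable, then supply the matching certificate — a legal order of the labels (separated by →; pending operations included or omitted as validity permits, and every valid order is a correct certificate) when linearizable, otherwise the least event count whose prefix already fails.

already the first 4 events (up to #2's response at time 4) admit no linearization; the first 3 still do
exhaustive check: the 2 completed LIFO stack ops admit one real-time order; illegal
for example #1, #2 fails at step 2: #2 pop() → empty is not legal there

not linearizable — minimal violating prefix: 4 events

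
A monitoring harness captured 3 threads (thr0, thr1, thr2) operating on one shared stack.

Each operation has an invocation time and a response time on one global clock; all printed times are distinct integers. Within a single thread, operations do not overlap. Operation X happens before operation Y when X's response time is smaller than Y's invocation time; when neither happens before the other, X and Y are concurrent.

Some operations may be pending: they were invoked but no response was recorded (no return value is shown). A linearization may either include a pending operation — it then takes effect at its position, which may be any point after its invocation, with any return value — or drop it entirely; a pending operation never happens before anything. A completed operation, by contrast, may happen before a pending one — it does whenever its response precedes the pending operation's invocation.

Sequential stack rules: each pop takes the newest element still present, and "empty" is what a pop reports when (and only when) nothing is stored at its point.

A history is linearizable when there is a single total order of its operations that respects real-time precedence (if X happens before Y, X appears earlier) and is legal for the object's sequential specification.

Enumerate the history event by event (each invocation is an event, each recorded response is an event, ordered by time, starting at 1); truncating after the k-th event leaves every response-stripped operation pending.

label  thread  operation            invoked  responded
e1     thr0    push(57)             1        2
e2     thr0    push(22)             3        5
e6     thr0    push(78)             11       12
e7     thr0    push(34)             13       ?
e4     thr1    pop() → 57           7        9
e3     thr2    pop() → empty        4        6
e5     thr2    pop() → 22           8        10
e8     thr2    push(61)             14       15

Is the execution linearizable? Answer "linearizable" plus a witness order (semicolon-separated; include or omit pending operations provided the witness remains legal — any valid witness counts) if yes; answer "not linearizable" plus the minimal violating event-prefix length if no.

not linearizable — minimal violating prefix: 6 events

the violation lands at event 6, e3's response at time 6: events 1..5 linearize, events 1..6 do not
real-time-consistent orders of the 3 completed operations: 2 — all fail the stack replay
sample order e1, e2, e3 stalls at step 3 — e3 pop() → empty has no legal effect
sample order e1, e3, e2 stalls at step 2 — e3 pop() → empty has no legal effect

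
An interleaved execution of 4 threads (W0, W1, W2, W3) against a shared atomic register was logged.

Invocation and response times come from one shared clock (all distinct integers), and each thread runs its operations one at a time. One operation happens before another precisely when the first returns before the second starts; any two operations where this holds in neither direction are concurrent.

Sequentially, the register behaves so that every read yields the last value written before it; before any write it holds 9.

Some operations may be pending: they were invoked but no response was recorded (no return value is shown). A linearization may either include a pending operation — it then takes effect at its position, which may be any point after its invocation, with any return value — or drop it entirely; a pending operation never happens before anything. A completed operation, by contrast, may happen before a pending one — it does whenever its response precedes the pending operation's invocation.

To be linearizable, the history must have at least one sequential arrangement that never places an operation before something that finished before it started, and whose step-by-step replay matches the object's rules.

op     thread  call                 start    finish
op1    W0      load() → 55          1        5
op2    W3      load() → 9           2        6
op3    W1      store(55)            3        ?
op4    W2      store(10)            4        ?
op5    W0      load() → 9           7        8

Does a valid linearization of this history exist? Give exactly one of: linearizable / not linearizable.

already the first 8 events (up to op5's response at time 8) admit no linearization; the first 7 still do
2 orders of the 3 completed atomic register ops respect real time; none is legal
no completion choice of the 2 pending operations (op3, op4) rescues it — every subset was tried
sample order op1, op2, op5 (pending dropped) stalls at step 1 — op1 load() → 55 has no legal effect
sample order op2, op1, op5 (pending dropped) stalls at step 2 — op1 load() → 55 has no legal effect

not linearizable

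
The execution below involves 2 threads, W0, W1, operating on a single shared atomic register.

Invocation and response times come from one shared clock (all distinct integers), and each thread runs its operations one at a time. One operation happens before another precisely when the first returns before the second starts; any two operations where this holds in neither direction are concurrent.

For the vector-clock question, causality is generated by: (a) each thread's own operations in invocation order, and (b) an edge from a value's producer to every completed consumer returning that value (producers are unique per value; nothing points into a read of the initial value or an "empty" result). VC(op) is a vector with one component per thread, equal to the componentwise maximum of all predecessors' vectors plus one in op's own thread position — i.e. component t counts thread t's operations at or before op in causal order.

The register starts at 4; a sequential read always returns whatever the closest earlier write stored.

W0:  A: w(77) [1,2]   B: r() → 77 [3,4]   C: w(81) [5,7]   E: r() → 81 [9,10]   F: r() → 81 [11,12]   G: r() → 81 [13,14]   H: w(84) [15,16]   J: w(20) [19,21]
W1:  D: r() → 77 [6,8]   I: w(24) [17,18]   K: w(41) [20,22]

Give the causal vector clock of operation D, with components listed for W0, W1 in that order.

(1, 1)

no predecessors for A (invoked 1): W0 increments from zero → (1, 0)
from VC(A)=(1, 0), D (invoked 6) maxes components and bumps W1 → (1, 1)
from VC(A)=(1, 0), B (invoked 3) maxes components and bumps W0 → (2, 0)
from VC(D)=(1, 1), I (invoked 17) maxes components and bumps W1 → (1, 2)
from VC(B)=(2, 0), C (invoked 5) maxes components and bumps W0 → (3, 0)
from VC(I)=(1, 2), K (invoked 20) maxes components and bumps W1 → (1, 3)
from VC(C)=(3, 0), E (invoked 9) maxes components and bumps W0 → (4, 0)
from VC(C)=(3, 0), VC(E)=(4, 0), F (invoked 11) maxes components and bumps W0 → (5, 0)
from VC(C)=(3, 0), VC(F)=(5, 0), G (invoked 13) maxes components and bumps W0 → (6, 0)
from VC(G)=(6, 0), H (invoked 15) maxes components and bumps W0 → (7, 0)
from VC(H)=(7, 0), J (invoked 19) maxes components and bumps W0 → (8, 0)
target: VC(D) = (1, 1)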